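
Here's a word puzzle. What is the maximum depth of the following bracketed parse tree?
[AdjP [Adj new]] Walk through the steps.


Count bracket nesting levels:
'[' at pos 0: depth = 1
'[' at pos 6: depth = 2
Maximum depth reached: 2

2


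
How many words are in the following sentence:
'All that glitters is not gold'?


Split into words: All | that | glitters | is | not | gold = 6 words.

6


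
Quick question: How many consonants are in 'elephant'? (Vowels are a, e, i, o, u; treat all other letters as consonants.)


Consonants in 'elephant': l, p, h, n, t = 5 consonants.

5


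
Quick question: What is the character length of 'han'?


Spell out 'han' and number each letter: h(1), a(2), n(3). Total: 3 letters.

3


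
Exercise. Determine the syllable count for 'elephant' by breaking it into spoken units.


Break 'elephant' into syllables: el-e-phant -> el | e | phant = 3 syllables

3 syllables


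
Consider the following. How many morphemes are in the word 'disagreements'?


Decomposition: dis- (prefix) + agree (root) + -ment (suffix) + -s (plural) = 4 morpheme(s)

4 morphemes


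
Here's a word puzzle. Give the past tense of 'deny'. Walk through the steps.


Apply rule: Change -y to -ied. 'deny' becomes 'denied'.

denied


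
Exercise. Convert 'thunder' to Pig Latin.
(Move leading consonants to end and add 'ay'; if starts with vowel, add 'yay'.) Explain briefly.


'thunder': move consonant cluster 'th' to end and add 'ay': 'underthay'.

underthay


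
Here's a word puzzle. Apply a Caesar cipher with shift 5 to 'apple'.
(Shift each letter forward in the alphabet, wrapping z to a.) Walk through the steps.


Shift each letter by 5: a -> f, p -> u, p -> u, l -> q, e -> j. Result: 'fuuqj'.

fuuqj


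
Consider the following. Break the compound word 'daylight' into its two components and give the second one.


Split 'daylight' into 'day' + 'light'. The second part is 'light'.

light


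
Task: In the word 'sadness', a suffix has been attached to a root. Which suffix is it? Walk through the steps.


The word 'sadness' = 'sad' (root) + '-ness' (suffix). The suffix is '-ness'.

ness


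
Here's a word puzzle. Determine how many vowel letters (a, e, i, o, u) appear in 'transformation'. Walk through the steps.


Vowels in 'transformation': a, o, a, i, o = 5 vowels.

5


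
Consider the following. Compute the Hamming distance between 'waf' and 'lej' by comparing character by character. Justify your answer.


Alignment:
Position 1: 'w' vs 'l' = DIFFER
Position 2: 'a' vs 'e' = DIFFER
Position 3: 'f' vs 'j' = DIFFER
Total differences: 3

3


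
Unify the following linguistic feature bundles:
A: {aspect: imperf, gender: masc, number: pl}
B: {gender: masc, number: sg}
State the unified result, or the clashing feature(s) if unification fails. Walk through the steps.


Compare features:
aspect: A=imperf vs B=_ -> unified: imperf
gender: A=masc vs B=masc -> unified: masc
number: A=pl vs B=sg -> CLASH
Clash detected on feature 'number' (pl vs sg); unification fails.

CLASH on 'number' (pl vs sg)


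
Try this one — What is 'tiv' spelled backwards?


Reverse 'tiv' character by character: 'vit'.

vit


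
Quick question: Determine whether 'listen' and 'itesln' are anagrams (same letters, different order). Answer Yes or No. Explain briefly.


Sorted letters of 'listen': 'eilnst'
Sorted letters of 'itesln': 'eilnst'
They match.

Yes


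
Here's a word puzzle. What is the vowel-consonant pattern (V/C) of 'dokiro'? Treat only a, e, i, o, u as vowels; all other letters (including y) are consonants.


Letter mapping: d = C, o = V, k = C, i = V, r = C, o = V.

CVCVCV


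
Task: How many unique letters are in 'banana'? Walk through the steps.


Unique letters in 'banana': {a, b, n} = 3 distinct letters.

3


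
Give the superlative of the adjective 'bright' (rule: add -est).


Apply superlative formation (add -est): 'bright' -> 'brightest'.

brightest


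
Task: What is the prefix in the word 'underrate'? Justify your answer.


The word 'underrate' = 'under' (prefix) + 'rate' (root). The prefix is 'under'.

under


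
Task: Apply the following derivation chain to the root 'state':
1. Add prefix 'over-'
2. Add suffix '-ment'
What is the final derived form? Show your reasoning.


Step 1: Add prefix 'over-' to 'state' = 'overstate'
Step 2: Add suffix '-ment' to 'overstate' = 'overstatement'

overstatement


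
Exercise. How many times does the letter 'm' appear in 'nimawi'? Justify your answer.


Letter 'm' in 'nimawi': found at position(s) 3 = 1 occurrence(s).

1


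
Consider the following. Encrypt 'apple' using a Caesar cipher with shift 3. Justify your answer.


Shift each letter by 3: a -> d, p -> s, p -> s, l -> o, e -> h. Result: 'dssoh'.

dssoh


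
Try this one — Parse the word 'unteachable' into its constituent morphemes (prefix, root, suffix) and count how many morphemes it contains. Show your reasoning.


Step 1: Identify prefix: 'un' (meaning: not/reverse)
Step 2: Identify root: 'teach'
Step 3: Identify suffix(es): 'able'
Decomposition: un- (prefix: not/reverse) + teach (root) + -able (suffix: capable of)
Total morphemes: 3

3 morphemes (un- (prefix: not/reverse) + teach (root) + -able (suffix: capable of))


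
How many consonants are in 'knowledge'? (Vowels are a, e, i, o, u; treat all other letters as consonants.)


Consonants in 'knowledge': k, n, w, l, d, g = 6 consonants.

6


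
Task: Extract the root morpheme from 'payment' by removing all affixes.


Remove suffix '-ment' from 'payment' to get root 'pay'.

pay


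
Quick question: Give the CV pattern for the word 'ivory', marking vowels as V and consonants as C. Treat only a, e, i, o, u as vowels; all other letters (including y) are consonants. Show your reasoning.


Letter mapping: i = V, v = C, o = V, r = C, y = C.

VCVCC


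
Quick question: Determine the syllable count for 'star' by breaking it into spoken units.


Break 'star' into syllables: star -> star = 1 syllable

1 syllable


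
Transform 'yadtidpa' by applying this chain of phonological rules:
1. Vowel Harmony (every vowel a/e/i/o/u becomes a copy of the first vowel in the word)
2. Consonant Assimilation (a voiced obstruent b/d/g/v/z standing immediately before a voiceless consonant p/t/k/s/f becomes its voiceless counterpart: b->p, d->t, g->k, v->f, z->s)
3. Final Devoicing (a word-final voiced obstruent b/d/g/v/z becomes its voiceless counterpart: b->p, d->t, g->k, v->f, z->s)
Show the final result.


Starting form: 'yadtidpa'
Rule 1: Vowel Harmony: all vowels become 'a' (matching first vowel). 'yadtidpa' -> 'yadtadpa'
Rule 2: Consonant Assimilation: voiced obstruent before voiceless consonant becomes voiceless ('dt' -> 'tt', 'dp' -> 'tp'). 'yadtadpa' -> 'yattatpa'
Rule 3: Final Devoicing: the word ends in the vowel 'a', not a consonant. No change.
Final form: 'yattatpa'

yattatpa


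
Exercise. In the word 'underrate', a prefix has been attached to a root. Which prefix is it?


The word 'underrate' = 'under' (prefix) + 'rate' (root). The prefix is 'under'.

under


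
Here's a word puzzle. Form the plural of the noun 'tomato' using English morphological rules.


Apply rule: Add -es (consonant + o). 'tomato' becomes 'tomatoes'.

tomatoes


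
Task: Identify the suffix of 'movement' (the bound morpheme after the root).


The word 'movement' = 'move' (root) + '-ment' (suffix). The suffix is '-ment'.

ment


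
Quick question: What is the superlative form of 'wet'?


Apply superlative formation (double final consonant, add -est): 'wet' -> 'wettest'.

wettest


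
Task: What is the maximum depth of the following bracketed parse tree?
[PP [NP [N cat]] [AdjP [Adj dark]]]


Count bracket nesting levels:
'[' at pos 0: depth = 1
'[' at pos 4: depth = 2
'[' at pos 8: depth = 3
'[' at pos 17: depth = 2
'[' at pos 23: depth = 3
Maximum depth reached: 3

3


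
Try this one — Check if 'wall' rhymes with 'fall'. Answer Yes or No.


Rime (stressed vowel + following sounds) of 'wall': -all = /ɔːl/
Rime of 'fall': -all = /ɔːl/
/ɔːl/ and /ɔːl/ are the same ending sound, so the words rhyme.

Yes


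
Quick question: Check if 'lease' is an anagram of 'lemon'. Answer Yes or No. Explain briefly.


Sorted letters of 'lease': 'aeels'
Sorted letters of 'lemon': 'elmno'
They do not match.

No


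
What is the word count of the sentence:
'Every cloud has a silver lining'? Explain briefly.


Split into words: Every | cloud | has | a | silver | lining = 6 words.

6


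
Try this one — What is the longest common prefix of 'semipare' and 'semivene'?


Compare from the start: 4 characters match: 'semi'. Mismatch at position 5: 'p' vs 'v'.

semi


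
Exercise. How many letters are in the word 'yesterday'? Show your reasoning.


Spell out 'yesterday' and number each letter: y(1), e(2), s(3), t(4), e(5), r(6), d(7), a(8), y(9). Total: 9 letters.

9


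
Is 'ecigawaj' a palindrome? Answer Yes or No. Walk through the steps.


Forward: 'ecigawaj'
Reversed: 'jawagice'
They differ.

No


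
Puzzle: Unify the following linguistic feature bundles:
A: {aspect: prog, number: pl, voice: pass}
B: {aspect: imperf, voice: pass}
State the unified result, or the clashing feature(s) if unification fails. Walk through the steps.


Compare features:
aspect: A=prog vs B=imperf -> CLASH
number: A=pl vs B=_ -> unified: pl
voice: A=pass vs B=pass -> unified: pass
Clash detected on feature 'aspect' (prog vs imperf); unification fails.

CLASH on 'aspect' (prog vs imperf)


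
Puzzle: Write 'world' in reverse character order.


Reverse 'world' character by character: 'dlrow'.

dlrow


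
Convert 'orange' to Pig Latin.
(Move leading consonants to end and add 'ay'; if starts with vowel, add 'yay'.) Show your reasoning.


'orange' starts with a vowel, so add 'yay': 'orangeyay'.

orangeyay


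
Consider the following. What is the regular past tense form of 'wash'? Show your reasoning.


Apply rule: Add -ed. 'wash' becomes 'washed'.

washed


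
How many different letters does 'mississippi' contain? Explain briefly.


Unique letters in 'mississippi': {i, m, p, s} = 4 distinct letters.

4


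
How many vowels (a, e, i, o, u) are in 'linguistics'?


Vowels in 'linguistics': i, u, i, i = 4 vowels.

4


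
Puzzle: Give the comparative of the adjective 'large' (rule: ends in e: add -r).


Apply comparative formation (ends in e: add -r): 'large' -> 'larger'.

larger


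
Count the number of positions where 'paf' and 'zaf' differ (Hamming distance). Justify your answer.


Alignment:
Position 1: 'p' vs 'z' = DIFFER
Position 2: 'a' vs 'a' = match
Position 3: 'f' vs 'f' = match
Total differences: 1

1


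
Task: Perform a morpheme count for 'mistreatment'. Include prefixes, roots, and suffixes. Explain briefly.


Decomposition: mis- (prefix) + treat (root) + -ment (suffix) = 3 morpheme(s)

3 morphemes


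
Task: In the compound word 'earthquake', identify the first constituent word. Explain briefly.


Split 'earthquake' into 'earth' + 'quake'. The first part is 'earth'.

earth


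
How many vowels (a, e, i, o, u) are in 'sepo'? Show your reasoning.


Vowels in 'sepo': e, o = 2 vowels.

2


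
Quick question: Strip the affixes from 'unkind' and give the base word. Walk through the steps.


Remove prefix 'un' from 'unkind' to get root 'kind'.

kind


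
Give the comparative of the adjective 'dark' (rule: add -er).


Apply comparative formation (add -er): 'dark' -> 'darker'.

darker


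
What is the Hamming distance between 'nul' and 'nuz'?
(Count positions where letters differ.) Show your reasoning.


Alignment:
Position 1: 'n' vs 'n' = match
Position 2: 'u' vs 'u' = match
Position 3: 'l' vs 'z' = DIFFER
Total differences: 1

1


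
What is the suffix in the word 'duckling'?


The word 'duckling' = 'duck' (root) + '-ling' (suffix). The suffix is '-ling'.

ling


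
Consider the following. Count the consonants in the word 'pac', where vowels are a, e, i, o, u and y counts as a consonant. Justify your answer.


Consonants in 'pac': p, c = 2 consonants.

2


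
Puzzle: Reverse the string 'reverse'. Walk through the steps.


Reverse 'reverse' character by character: 'esrever'.

esrever


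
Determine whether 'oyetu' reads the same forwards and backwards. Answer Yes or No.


Forward: 'oyetu'
Reversed: 'uteyo'
They differ.

No


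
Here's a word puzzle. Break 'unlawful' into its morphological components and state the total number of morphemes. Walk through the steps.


Step 1: Identify prefix: 'un' (meaning: not/reverse)
Step 2: Identify root: 'law'
Step 3: Identify suffix(es): 'ful'
Decomposition: un- (prefix: not/reverse) + law (root) + -ful (suffix: full of)
Total morphemes: 3

3 morphemes (un- (prefix: not/reverse) + law (root) + -ful (suffix: full of))


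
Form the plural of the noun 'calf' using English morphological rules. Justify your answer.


Apply rule: Change -f to -ves. 'calf' becomes 'calves'.

calves


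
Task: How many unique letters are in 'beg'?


Unique letters in 'beg': {b, e, g} = 3 distinct letters.

3


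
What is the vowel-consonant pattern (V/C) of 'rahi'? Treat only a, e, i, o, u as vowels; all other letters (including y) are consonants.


Letter mapping: r = C, a = V, h = C, i = V.

CVCV


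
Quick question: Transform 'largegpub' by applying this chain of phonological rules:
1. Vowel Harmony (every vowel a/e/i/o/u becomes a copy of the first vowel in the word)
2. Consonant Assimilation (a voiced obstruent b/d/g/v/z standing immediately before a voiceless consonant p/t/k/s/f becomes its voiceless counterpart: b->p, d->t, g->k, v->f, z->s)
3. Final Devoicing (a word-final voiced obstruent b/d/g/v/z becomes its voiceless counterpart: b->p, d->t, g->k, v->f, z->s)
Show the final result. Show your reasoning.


Starting form: 'largegpub'
Rule 1: Vowel Harmony: all vowels become 'a' (matching first vowel). 'largegpub' -> 'largagpab'
Rule 2: Consonant Assimilation: voiced obstruent before voiceless consonant becomes voiceless ('gp' -> 'kp'). 'largagpab' -> 'largakpab'
Rule 3: Final Devoicing: word-final voiced obstruent 'b' becomes voiceless 'p'. 'largakpab' -> 'largakpap'
Final form: 'largakpap'

largakpap


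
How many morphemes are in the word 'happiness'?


Decomposition: happy (root) + -ness (suffix) = 2 morpheme(s)

2 morphemes


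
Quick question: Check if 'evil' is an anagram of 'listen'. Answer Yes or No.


Sorted letters of 'evil': 'eilv'
Sorted letters of 'listen': 'eilnst'
They do not match.

No


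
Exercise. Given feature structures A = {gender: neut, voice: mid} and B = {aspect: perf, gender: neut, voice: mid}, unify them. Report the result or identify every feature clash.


Compare features:
aspect: A=_ vs B=perf -> unified: perf
gender: A=neut vs B=neut -> unified: neut
voice: A=mid vs B=mid -> unified: mid
No clashes found.

Unified: {aspect: perf, gender: neut, voice: mid}


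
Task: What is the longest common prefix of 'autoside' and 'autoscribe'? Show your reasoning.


Compare from the start: 5 characters match: 'autos'. Mismatch at position 6: 'i' vs 'c'.

autos


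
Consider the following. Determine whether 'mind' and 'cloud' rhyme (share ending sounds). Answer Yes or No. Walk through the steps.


Rime (stressed vowel + following sounds) of 'mind': -ind = /aɪnd/
Rime of 'cloud': -oud = /aʊd/
/aɪnd/ and /aʊd/ are different ending sounds, so the words do not rhyme.

No


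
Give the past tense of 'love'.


Apply rule: Add -d (word ends in -e). 'love' becomes 'loved'.

loved


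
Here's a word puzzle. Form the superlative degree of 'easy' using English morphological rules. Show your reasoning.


Apply superlative formation (consonant + y: change y to i, add -est): 'easy' -> 'easiest'.

easiest


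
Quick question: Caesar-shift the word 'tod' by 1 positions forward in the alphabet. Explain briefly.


Shift each letter by 1: t -> u, o -> p, d -> e. Result: 'upe'.

upe


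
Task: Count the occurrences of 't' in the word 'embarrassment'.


Letter 't' in 'embarrassment': found at position(s) 13 = 1 occurrence(s).

1


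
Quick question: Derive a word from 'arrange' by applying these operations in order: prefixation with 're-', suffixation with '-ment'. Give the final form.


Step 1: Add prefix 're-' to 'arrange' = 'rearrange'
Step 2: Add suffix '-ment' to 'rearrange' = 'rearrangement'

rearrangement


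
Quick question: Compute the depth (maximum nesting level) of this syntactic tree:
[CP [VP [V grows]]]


Count bracket nesting levels:
'[' at pos 0: depth = 1
'[' at pos 4: depth = 2
'[' at pos 8: depth = 3
Maximum depth reached: 3

3


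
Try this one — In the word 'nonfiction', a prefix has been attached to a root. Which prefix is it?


The word 'nonfiction' = 'non' (prefix) + 'fiction' (root). The prefix is 'non'.

non


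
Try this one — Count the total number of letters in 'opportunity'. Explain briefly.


Spell out 'opportunity' and number each letter: o(1), p(2), p(3), o(4), r(5), t(6), u(7), n(8), i(9), t(10), y(11). Total: 11 letters.

11


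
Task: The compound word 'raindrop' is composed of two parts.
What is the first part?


Split 'raindrop' into 'rain' + 'drop'. The first part is 'rain'.

rain


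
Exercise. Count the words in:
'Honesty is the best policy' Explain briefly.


Split into words: Honesty | is | the | best | policy = 5 words.

5


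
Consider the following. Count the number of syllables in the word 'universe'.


Break 'universe' into syllables: u-ni-verse -> u | ni | verse = 3 syllables

3 syllables


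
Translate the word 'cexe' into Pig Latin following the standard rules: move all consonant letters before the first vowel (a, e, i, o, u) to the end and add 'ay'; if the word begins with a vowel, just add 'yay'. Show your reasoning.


'cexe': move consonant cluster 'c' to end and add 'ay': 'execay'.

execay


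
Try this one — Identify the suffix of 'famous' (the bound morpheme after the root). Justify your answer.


The word 'famous' = 'fame' (root) + '-ous' (suffix). The suffix is '-ous'.

ous


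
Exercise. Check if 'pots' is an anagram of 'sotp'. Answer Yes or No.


Sorted letters of 'pots': 'opst'
Sorted letters of 'sotp': 'opst'
They match.

Yes


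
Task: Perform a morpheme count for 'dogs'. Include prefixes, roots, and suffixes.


Decomposition: dog (root) + -s (plural) = 2 morpheme(s)

2 morphemes


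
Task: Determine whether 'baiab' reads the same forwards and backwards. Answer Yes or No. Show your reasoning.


Forward: 'baiab'
Reversed: 'baiab'
They are identical.

Yes


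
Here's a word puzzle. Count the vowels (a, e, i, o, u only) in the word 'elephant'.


Vowels in 'elephant': e, e, a = 3 vowels.

3


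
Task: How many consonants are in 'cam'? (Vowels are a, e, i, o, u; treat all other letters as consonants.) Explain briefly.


Consonants in 'cam': c, m = 2 consonants.

2


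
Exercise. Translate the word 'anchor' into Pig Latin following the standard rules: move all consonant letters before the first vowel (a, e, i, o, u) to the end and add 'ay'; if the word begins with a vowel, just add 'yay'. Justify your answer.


'anchor' starts with a vowel, so add 'yay': 'anchoryay'.

anchoryay


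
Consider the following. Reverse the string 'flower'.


Reverse 'flower' character by character: 'rewolf'.

rewolf


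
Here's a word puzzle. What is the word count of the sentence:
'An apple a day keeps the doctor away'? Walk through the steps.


Split into words: An | apple | a | day | keeps | the | doctor | away = 8 words.

8


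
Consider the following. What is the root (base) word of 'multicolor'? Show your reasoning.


Remove prefix 'multi' from 'multicolor' to get root 'color'.

color


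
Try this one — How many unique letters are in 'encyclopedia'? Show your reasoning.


Unique letters in 'encyclopedia': {a, c, d, e, i, l, n, o, p, y} = 10 distinct letters.

10


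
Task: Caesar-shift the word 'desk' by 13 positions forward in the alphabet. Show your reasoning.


Shift each letter by 13: d -> q, e -> r, s -> f, k -> x. Result: 'qrfx'.

qrfx


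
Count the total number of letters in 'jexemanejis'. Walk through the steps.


Spell out 'jexemanejis' and number each letter: j(1), e(2), x(3), e(4), m(5), a(6), n(7), e(8), j(9), i(10), s(11). Total: 11 letters.

11


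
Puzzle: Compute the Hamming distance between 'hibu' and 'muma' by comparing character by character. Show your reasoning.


Alignment:
Position 1: 'h' vs 'm' = DIFFER
Position 2: 'i' vs 'u' = DIFFER
Position 3: 'b' vs 'm' = DIFFER
Position 4: 'u' vs 'a' = DIFFER
Total differences: 4

4


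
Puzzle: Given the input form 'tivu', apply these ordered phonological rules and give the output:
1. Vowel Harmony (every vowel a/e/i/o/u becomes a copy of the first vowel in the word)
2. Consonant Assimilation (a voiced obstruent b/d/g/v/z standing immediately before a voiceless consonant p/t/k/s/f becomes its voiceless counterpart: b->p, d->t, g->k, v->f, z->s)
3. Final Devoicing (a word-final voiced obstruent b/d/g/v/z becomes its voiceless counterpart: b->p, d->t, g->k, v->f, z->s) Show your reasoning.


Starting form: 'tivu'
Rule 1: Vowel Harmony: all vowels become 'i' (matching first vowel). 'tivu' -> 'tivi'
Rule 2: Consonant Assimilation: no voiced obstruent (b/d/g/v/z) stands immediately before a voiceless consonant (p/t/k/s/f). No change.
Rule 3: Final Devoicing: the word ends in the vowel 'i', not a consonant. No change.
Final form: 'tivi'

tivi


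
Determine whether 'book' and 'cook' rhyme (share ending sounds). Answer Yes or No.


Rime (stressed vowel + following sounds) of 'book': -ook = /ʊk/
Rime of 'cook': -ook = /ʊk/
/ʊk/ and /ʊk/ are the same ending sound, so the words rhyme.

Yes


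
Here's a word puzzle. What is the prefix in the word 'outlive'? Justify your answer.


The word 'outlive' = 'out' (prefix) + 'live' (root). The prefix is 'out'.

out


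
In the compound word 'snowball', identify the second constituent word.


Split 'snowball' into 'snow' + 'ball'. The second part is 'ball'.

ball


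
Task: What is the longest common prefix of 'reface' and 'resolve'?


Compare from the start: 2 characters match: 're'. Mismatch at position 3: 'f' vs 's'.

re


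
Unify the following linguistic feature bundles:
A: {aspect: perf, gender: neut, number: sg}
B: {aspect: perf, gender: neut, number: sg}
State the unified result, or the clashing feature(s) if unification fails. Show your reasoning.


Compare features:
aspect: A=perf vs B=perf -> unified: perf
gender: A=neut vs B=neut -> unified: neut
number: A=sg vs B=sg -> unified: sg
No clashes found.

Unified: {aspect: perf, gender: neut, number: sg}


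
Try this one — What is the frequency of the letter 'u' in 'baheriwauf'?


Letter 'u' in 'baheriwauf': found at position(s) 9 = 1 occurrence(s).

1


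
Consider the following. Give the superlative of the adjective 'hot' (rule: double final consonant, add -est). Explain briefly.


Apply superlative formation (double final consonant, add -est): 'hot' -> 'hottest'.

hottest


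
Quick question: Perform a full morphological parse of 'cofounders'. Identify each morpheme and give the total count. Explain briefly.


Step 1: Identify prefix: 'co' (meaning: together)
Step 2: Identify root: 'found'
Step 3: Identify suffix(es): 'er, s'
Decomposition: co- (prefix: together) + found (root) + -er (suffix: one who) + -s (plural)
Total morphemes: 4

4 morphemes (co- (prefix: together) + found (root) + -er (suffix: one who) + -s (plural))


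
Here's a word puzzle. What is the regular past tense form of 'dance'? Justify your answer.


Apply rule: Add -d (word ends in -e). 'dance' becomes 'danced'.

danced


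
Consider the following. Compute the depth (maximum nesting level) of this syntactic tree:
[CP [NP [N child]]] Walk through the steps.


Count bracket nesting levels:
'[' at pos 0: depth = 1
'[' at pos 4: depth = 2
'[' at pos 8: depth = 3
Maximum depth reached: 3

3


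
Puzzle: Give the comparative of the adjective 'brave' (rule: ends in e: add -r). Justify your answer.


Apply comparative formation (ends in e: add -r): 'brave' -> 'braver'.

braver


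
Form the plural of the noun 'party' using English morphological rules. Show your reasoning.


Apply rule: Change -y to -ies (consonant + y). 'party' becomes 'parties'.

parties


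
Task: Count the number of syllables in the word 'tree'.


Break 'tree' into syllables: tree -> tree = 1 syllable

1 syllable


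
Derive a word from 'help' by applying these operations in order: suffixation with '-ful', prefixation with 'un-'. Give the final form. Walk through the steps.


Step 1: Add suffix '-ful' to 'help' = 'helpful'
Step 2: Add prefix 'un-' to 'helpful' = 'unhelpful'

unhelpful


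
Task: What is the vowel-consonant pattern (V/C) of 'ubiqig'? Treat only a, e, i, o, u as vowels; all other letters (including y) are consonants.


Letter mapping: u = V, b = C, i = V, q = C, i = V, g = C.

VCVCVC


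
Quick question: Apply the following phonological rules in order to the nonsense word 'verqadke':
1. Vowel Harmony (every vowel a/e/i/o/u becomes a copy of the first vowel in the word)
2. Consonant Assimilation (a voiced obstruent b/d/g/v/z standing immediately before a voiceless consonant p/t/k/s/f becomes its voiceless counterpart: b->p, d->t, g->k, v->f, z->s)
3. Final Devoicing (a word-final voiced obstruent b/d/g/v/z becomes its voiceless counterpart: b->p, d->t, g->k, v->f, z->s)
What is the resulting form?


Starting form: 'verqadke'
Rule 1: Vowel Harmony: all vowels become 'e' (matching first vowel). 'verqadke' -> 'verqedke'
Rule 2: Consonant Assimilation: voiced obstruent before voiceless consonant becomes voiceless ('dk' -> 'tk'). 'verqedke' -> 'verqetke'
Rule 3: Final Devoicing: the word ends in the vowel 'e', not a consonant. No change.
Final form: 'verqetke'

verqetke


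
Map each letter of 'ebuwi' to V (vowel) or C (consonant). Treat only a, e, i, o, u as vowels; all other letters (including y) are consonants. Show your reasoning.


Letter mapping: e = V, b = C, u = V, w = C, i = V.

VCVCV


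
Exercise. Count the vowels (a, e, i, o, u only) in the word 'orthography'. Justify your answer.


Vowels in 'orthography': o, o, a = 3 vowels.

3


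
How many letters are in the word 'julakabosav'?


Spell out 'julakabosav' and number each letter: j(1), u(2), l(3), a(4), k(5), a(6), b(7), o(8), s(9), a(10), v(11). Total: 11 letters.

11


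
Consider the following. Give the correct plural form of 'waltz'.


Apply rule: Add -es (sibilant/fricative ending). 'waltz' becomes 'waltzes'.

waltzes


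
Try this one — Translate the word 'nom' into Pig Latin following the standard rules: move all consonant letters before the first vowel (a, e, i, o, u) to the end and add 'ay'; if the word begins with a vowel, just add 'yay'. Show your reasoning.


'nom': move consonant cluster 'n' to end and add 'ay': 'omnay'.

omnay


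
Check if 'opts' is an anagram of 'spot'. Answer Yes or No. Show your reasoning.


Sorted letters of 'opts': 'opst'
Sorted letters of 'spot': 'opst'
They match.

Yes


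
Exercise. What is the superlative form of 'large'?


Apply superlative formation (ends in e: add -st): 'large' -> 'largest'.

largest


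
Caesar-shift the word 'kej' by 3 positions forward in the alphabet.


Shift each letter by 3: k -> n, e -> h, j -> m. Result: 'nhm'.

nhm


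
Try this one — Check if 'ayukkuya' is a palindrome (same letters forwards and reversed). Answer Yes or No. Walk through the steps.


Forward: 'ayukkuya'
Reversed: 'ayukkuya'
They are identical.

Yes


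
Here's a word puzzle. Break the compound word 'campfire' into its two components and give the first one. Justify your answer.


Split 'campfire' into 'camp' + 'fire'. The first part is 'camp'.

camp


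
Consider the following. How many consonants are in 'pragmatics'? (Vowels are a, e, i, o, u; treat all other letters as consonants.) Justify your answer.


Consonants in 'pragmatics': p, r, g, m, t, c, s = 7 consonants.

7


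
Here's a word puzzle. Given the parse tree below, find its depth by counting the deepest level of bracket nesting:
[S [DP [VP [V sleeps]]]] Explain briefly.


Count bracket nesting levels:
'[' at pos 0: depth = 1
'[' at pos 3: depth = 2
'[' at pos 7: depth = 3
'[' at pos 11: depth = 4
Maximum depth reached: 4

4


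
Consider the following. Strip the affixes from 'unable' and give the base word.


Remove prefix 'un' from 'unable' to get root 'able'.

able


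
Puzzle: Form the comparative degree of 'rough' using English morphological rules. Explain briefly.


Apply comparative formation (add -er): 'rough' -> 'rougher'.

rougher


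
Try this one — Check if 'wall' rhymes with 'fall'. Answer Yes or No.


Rime (stressed vowel + following sounds) of 'wall': -all = /ɔːl/
Rime of 'fall': -all = /ɔːl/
/ɔːl/ and /ɔːl/ are the same ending sound, so the words rhyme.

Yes


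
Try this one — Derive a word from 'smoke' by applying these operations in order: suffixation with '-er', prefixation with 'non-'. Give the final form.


Step 1: Add suffix '-er' to 'smoke' = 'smoker'
Step 2: Add prefix 'non-' to 'smoker' = 'nonsmoker'

nonsmoker


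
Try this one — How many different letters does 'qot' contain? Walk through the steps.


Unique letters in 'qot': {o, q, t} = 3 distinct letters.

3


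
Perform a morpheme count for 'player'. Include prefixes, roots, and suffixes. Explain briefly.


Decomposition: play (root) + -er (suffix) = 2 morpheme(s)

2 morphemes


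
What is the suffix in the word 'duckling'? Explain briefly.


The word 'duckling' = 'duck' (root) + '-ling' (suffix). The suffix is '-ling'.

ling


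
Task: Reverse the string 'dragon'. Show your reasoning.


Reverse 'dragon' character by character: 'nogard'.

nogard


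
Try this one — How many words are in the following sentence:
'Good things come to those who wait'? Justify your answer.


Split into words: Good | things | come | to | those | who | wait = 7 words.

7


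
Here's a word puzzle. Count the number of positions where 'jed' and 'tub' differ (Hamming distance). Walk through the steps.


Alignment:
Position 1: 'j' vs 't' = DIFFER
Position 2: 'e' vs 'u' = DIFFER
Position 3: 'd' vs 'b' = DIFFER
Total differences: 3

3


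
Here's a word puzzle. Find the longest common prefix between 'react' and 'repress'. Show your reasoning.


Compare from the start: 2 characters match: 're'. Mismatch at position 3: 'a' vs 'p'.

re


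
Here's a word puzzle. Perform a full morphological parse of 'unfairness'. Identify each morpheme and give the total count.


Step 1: Identify prefix: 'un' (meaning: not/reverse)
Step 2: Identify root: 'fair'
Step 3: Identify suffix(es): 'ness'
Decomposition: un- (prefix: not/reverse) + fair (root) + -ness (suffix: state of)
Total morphemes: 3

3 morphemes (un- (prefix: not/reverse) + fair (root) + -ness (suffix: state of))


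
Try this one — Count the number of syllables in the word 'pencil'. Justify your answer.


Break 'pencil' into syllables: pen-cil -> pen | cil = 2 syllables

2 syllables


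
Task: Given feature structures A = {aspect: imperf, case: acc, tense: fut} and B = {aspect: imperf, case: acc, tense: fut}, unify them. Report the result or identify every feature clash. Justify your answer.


Compare features:
aspect: A=imperf vs B=imperf -> unified: imperf
case: A=acc vs B=acc -> unified: acc
tense: A=fut vs B=fut -> unified: fut
No clashes found.

Unified: {aspect: imperf, case: acc, tense: fut}


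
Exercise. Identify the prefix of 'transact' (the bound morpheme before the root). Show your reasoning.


The word 'transact' = 'trans' (prefix) + 'act' (root). The prefix is 'trans'.

trans


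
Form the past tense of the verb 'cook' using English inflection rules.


Apply rule: Add -ed. 'cook' becomes 'cooked'.

cooked


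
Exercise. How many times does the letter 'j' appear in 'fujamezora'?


Letter 'j' in 'fujamezora': found at position(s) 3 = 1 occurrence(s).

1


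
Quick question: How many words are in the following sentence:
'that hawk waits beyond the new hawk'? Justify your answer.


Split into words: that | hawk | waits | beyond | the | new | hawk = 7 words.

7


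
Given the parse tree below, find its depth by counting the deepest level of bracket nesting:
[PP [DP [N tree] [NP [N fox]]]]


Count bracket nesting levels:
'[' at pos 0: depth = 1
'[' at pos 4: depth = 2
'[' at pos 8: depth = 3
'[' at pos 17: depth = 3
'[' at pos 21: depth = 4
Maximum depth reached: 4

4


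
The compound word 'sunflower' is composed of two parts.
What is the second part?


Split 'sunflower' into 'sun' + 'flower'. The second part is 'flower'.

flower


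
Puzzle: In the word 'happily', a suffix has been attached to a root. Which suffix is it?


The word 'happily' = 'happy' (root) + '-ly' (suffix). The suffix is '-ly'.

ly


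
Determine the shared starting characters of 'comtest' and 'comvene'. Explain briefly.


Compare from the start: 3 characters match: 'com'. Mismatch at position 4: 't' vs 'v'.

com


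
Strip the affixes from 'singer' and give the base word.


Remove suffix '-er' from 'singer' to get root 'sing'.

sing


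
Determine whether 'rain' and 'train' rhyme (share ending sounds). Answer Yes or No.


Rime (stressed vowel + following sounds) of 'rain': -ain = /eɪn/
Rime of 'train': -ain = /eɪn/
/eɪn/ and /eɪn/ are the same ending sound, so the words rhyme.

Yes


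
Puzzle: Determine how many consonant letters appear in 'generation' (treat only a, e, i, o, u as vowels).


Consonants in 'generation': g, n, r, t, n = 5 consonants.

5


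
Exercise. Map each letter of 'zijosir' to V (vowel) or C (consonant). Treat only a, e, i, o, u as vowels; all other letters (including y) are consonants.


Letter mapping: z = C, i = V, j = C, o = V, s = C, i = V, r = C.

CVCVCVC


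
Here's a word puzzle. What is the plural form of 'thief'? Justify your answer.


Apply rule: Change -f to -ves. 'thief' becomes 'thieves'.

thieves


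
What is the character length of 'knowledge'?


Spell out 'knowledge' and number each letter: k(1), n(2), o(3), w(4), l(5), e(6), d(7), g(8), e(9). Total: 9 letters.

9


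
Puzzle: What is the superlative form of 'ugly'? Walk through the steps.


Apply superlative formation (consonant + y: change y to i, add -est): 'ugly' -> 'ugliest'.

ugliest


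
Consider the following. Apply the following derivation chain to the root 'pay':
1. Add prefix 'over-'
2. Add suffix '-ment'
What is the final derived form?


Step 1: Add prefix 'over-' to 'pay' = 'overpay'
Step 2: Add suffix '-ment' to 'overpay' = 'overpayment'

overpayment


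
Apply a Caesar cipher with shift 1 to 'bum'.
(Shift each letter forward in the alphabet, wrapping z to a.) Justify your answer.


Shift each letter by 1: b -> c, u -> v, m -> n. Result: 'cvn'.

cvn


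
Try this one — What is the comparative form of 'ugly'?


Apply comparative formation (consonant + y: change y to i, add -er): 'ugly' -> 'uglier'.

uglier


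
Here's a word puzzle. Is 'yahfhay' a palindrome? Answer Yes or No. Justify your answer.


Forward: 'yahfhay'
Reversed: 'yahfhay'
They are identical.

Yes


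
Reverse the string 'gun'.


Reverse 'gun' character by character: 'nug'.

nug


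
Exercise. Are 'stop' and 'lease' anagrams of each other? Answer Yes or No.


Sorted letters of 'stop': 'opst'
Sorted letters of 'lease': 'aeels'
They do not match.

No


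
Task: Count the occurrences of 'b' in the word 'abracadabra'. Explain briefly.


Letter 'b' in 'abracadabra': found at position(s) 2, 9 = 2 occurrence(s).

2


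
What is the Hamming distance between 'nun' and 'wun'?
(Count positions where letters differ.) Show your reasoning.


Alignment:
Position 1: 'n' vs 'w' = DIFFER
Position 2: 'u' vs 'u' = match
Position 3: 'n' vs 'n' = match
Total differences: 1

1


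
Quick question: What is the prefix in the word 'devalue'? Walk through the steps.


The word 'devalue' = 'de' (prefix) + 'value' (root). The prefix is 'de'.

de


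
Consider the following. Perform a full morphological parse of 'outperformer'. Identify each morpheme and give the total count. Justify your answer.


Step 1: Identify prefix: 'out' (meaning: surpass)
Step 2: Identify root: 'perform'
Step 3: Identify suffix(es): 'er'
Decomposition: out- (prefix: surpass) + perform (root) + -er (suffix: one who)
Total morphemes: 3

3 morphemes (out- (prefix: surpass) + perform (root) + -er (suffix: one who))


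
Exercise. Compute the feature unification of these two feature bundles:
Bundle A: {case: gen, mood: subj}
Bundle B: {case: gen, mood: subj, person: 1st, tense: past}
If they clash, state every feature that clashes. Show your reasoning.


Compare features:
case: A=gen vs B=gen -> unified: gen
mood: A=subj vs B=subj -> unified: subj
person: A=_ vs B=1st -> unified: 1st
tense: A=_ vs B=past -> unified: past
No clashes found.

Unified: {case: gen, mood: subj, person: 1st, tense: past}


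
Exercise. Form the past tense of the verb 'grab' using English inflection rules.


Apply rule: Double final consonant and add -ed. 'grab' becomes 'grabbed'.

grabbed


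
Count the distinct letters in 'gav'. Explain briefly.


Unique letters in 'gav': {a, g, v} = 3 distinct letters.

3


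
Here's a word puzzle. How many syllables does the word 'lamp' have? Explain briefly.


Break 'lamp' into syllables: lamp -> lamp = 1 syllable

1 syllable


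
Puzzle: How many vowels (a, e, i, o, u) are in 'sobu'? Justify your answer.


Vowels in 'sobu': o, u = 2 vowels.

2


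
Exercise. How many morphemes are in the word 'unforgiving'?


Decomposition: un- (prefix) + forgive (root) + -ing (suffix) = 3 morpheme(s)

3 morphemes


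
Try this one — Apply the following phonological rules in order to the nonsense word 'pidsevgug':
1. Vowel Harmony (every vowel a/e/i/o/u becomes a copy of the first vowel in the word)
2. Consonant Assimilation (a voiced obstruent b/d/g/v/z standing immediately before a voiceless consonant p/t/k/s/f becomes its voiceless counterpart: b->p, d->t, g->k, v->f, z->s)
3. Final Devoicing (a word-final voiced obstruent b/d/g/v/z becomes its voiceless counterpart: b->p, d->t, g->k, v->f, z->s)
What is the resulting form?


Starting form: 'pidsevgug'
Rule 1: Vowel Harmony: all vowels become 'i' (matching first vowel). 'pidsevgug' -> 'pidsivgig'
Rule 2: Consonant Assimilation: voiced obstruent before voiceless consonant becomes voiceless ('ds' -> 'ts'). 'pidsivgig' -> 'pitsivgig'
Rule 3: Final Devoicing: word-final voiced obstruent 'g' becomes voiceless 'k'. 'pitsivgig' -> 'pitsivgik'
Final form: 'pitsivgik'

pitsivgik


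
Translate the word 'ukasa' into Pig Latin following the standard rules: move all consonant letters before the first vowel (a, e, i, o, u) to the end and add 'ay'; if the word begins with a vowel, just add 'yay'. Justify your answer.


'ukasa' starts with a vowel, so add 'yay': 'ukasayay'.

ukasayay


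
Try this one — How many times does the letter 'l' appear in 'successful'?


Letter 'l' in 'successful': found at position(s) 10 = 1 occurrence(s).

1


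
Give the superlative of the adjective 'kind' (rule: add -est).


Apply superlative formation (add -est): 'kind' -> 'kindest'.

kindest
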